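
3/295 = 3/295 = 0.01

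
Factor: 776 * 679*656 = 345649024 = 2^7*7^1 * 41^1 * 97^2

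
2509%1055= 399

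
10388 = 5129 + 5259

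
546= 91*6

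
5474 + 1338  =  6812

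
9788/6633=1  +  3155/6633 = 1.48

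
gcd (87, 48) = 3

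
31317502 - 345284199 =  - 313966697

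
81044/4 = 20261 = 20261.00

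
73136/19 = 73136/19 = 3849.26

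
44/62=22/31 = 0.71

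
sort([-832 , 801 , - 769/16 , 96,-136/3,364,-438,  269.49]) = [ - 832 ,-438, - 769/16,-136/3, 96 , 269.49 , 364, 801 ]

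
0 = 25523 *0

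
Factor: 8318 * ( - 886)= - 2^2*443^1 * 4159^1 = -7369748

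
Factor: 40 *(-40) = -2^6*5^2 = - 1600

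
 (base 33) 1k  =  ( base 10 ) 53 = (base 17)32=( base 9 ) 58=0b110101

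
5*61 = 305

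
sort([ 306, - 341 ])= [ - 341,306] 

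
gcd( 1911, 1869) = 21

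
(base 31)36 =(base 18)59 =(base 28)3F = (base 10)99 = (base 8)143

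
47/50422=47/50422 = 0.00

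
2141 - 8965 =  - 6824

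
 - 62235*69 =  - 4294215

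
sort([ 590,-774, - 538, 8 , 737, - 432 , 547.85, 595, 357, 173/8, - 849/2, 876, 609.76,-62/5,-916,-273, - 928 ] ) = [ - 928,-916,  -  774 , - 538, - 432, - 849/2,-273, - 62/5, 8,173/8, 357, 547.85 , 590,  595, 609.76, 737, 876]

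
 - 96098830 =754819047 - 850917877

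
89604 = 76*1179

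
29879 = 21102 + 8777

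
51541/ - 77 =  - 670 + 7/11=- 669.36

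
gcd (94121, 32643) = 1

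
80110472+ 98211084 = 178321556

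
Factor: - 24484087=-83^1*294989^1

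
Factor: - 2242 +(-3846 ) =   -  2^3*761^1 = - 6088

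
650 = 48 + 602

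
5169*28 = 144732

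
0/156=0= 0.00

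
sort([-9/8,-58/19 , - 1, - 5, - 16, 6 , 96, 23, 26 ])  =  [ - 16, - 5, - 58/19, - 9/8, - 1,6, 23, 26,96 ] 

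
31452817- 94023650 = -62570833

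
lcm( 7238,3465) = 325710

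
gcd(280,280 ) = 280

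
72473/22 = 3294 + 5/22 = 3294.23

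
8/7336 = 1/917 = 0.00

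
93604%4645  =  704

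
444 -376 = 68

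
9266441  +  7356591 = 16623032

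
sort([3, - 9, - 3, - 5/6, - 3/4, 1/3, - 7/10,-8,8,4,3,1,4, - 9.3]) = [- 9.3, - 9,- 8, - 3 ,-5/6  ,-3/4, - 7/10,1/3, 1,3,3,4, 4,  8]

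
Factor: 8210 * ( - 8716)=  - 71558360 = -  2^3*5^1*821^1*2179^1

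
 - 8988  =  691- 9679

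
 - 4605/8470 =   -  1 + 773/1694 = - 0.54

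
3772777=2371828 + 1400949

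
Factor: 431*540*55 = 2^2*3^3 * 5^2*11^1  *431^1 = 12800700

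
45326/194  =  233 + 62/97=233.64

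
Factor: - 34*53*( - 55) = 2^1*5^1*11^1*17^1*53^1= 99110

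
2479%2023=456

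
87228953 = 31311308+55917645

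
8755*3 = 26265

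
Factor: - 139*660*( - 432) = 39631680 = 2^6*3^4*5^1*11^1*139^1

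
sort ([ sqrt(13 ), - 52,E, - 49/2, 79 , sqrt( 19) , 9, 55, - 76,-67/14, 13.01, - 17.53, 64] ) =[ -76, - 52, - 49/2, - 17.53, - 67/14,E , sqrt(13 ),sqrt( 19), 9, 13.01, 55, 64, 79]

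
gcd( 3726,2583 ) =9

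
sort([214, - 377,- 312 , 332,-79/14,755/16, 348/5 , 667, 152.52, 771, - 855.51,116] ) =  [  -  855.51,  -  377,  -  312,-79/14, 755/16, 348/5,116,  152.52, 214  ,  332, 667, 771]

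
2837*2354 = 6678298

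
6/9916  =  3/4958 = 0.00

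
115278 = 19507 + 95771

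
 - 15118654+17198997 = 2080343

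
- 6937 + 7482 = 545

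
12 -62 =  - 50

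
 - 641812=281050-922862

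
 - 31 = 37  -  68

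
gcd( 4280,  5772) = 4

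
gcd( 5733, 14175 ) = 63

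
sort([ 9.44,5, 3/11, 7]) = [ 3/11, 5, 7,9.44]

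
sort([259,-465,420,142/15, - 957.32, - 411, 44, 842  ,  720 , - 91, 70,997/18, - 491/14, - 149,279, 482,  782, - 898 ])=[-957.32 , - 898, - 465,-411, - 149,-91, - 491/14,  142/15,44, 997/18, 70 , 259, 279, 420, 482,720, 782, 842 ]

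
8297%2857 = 2583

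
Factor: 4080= 2^4*3^1* 5^1*17^1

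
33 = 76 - 43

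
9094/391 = 23+ 101/391 = 23.26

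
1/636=1/636 = 0.00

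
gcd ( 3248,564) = 4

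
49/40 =49/40 = 1.23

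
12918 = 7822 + 5096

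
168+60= 228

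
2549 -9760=-7211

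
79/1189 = 79/1189 =0.07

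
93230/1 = 93230 = 93230.00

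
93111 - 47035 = 46076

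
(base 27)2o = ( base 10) 78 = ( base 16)4e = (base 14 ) 58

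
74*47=3478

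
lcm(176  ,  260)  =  11440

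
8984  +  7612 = 16596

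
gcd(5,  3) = 1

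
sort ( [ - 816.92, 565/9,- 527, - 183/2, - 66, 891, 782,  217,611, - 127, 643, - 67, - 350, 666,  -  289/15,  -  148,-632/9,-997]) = [ - 997,-816.92, - 527, - 350,-148,  -  127 ,  -  183/2,-632/9, - 67, - 66,-289/15,565/9,217,611, 643,666, 782, 891]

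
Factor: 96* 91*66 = 2^6*3^2*7^1 *11^1 *13^1 = 576576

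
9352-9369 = -17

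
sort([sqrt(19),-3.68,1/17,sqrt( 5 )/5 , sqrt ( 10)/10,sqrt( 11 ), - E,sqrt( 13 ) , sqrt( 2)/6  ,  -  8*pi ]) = [ - 8*pi, - 3.68, - E,1/17,sqrt ( 2)/6,sqrt( 10)/10,sqrt( 5)/5, sqrt( 11),sqrt( 13),  sqrt( 19)]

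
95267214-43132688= 52134526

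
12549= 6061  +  6488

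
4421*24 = 106104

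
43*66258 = 2849094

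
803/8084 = 803/8084 = 0.10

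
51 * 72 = 3672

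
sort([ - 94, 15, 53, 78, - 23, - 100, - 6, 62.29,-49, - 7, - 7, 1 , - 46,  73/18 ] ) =[ - 100,-94, - 49, - 46, - 23,-7 , - 7, - 6, 1,73/18, 15, 53,62.29,  78 ]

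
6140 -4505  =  1635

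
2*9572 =19144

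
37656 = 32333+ 5323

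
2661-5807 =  - 3146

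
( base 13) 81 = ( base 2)1101001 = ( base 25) 45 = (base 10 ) 105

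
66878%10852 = 1766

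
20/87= 20/87 = 0.23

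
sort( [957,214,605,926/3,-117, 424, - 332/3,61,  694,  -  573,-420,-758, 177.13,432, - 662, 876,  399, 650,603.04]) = [  -  758, - 662,-573,-420,-117,-332/3,61,177.13, 214 , 926/3, 399, 424,432,603.04,605,650, 694 , 876 , 957 ]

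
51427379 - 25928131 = 25499248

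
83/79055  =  83/79055 = 0.00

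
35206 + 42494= 77700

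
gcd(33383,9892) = 1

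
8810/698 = 4405/349 = 12.62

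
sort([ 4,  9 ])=[4 , 9]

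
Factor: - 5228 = -2^2 *1307^1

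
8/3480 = 1/435=0.00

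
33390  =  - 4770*( - 7 ) 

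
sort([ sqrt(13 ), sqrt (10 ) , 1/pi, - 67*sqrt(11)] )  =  [ - 67*sqrt(11), 1/pi , sqrt(10 ),sqrt ( 13 )] 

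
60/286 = 30/143 = 0.21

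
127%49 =29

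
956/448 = 239/112 = 2.13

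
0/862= 0 = 0.00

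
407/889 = 407/889 = 0.46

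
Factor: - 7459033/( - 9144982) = 2^( - 1)*7^( - 1 )*11^( - 1)*43^( - 1)*1381^( - 1)*7459033^1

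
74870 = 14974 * 5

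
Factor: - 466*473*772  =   - 2^3*11^1*43^1*193^1*233^1= - 170162696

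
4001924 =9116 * 439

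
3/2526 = 1/842 =0.00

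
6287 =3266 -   -  3021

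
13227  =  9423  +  3804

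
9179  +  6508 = 15687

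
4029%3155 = 874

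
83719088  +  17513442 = 101232530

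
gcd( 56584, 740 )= 4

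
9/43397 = 9/43397 = 0.00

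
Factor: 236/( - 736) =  - 2^( - 3 )*23^( - 1)*59^1 = -59/184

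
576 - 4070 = - 3494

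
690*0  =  0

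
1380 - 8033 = -6653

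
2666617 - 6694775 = -4028158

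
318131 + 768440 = 1086571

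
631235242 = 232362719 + 398872523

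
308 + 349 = 657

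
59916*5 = 299580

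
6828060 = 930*7342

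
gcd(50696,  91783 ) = 1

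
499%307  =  192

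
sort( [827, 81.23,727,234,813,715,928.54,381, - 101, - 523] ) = [-523, - 101 , 81.23,234, 381,715,727,  813 , 827,928.54 ]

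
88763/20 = 88763/20  =  4438.15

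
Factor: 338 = 2^1*13^2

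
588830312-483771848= 105058464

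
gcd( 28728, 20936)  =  8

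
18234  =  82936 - 64702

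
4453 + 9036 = 13489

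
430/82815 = 86/16563 = 0.01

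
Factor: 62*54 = 3348 = 2^2*3^3*31^1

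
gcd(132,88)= 44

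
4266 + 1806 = 6072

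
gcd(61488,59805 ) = 9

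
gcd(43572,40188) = 12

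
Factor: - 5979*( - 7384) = 2^3*3^1 * 13^1 * 71^1*1993^1 = 44148936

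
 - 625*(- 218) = 136250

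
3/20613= 1/6871 =0.00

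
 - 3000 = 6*( - 500 ) 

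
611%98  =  23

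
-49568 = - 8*6196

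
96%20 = 16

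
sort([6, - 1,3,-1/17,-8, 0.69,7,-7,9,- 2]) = [-8, - 7, - 2, - 1, - 1/17,0.69, 3 , 6,7,9 ] 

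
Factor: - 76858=  -  2^1*83^1*463^1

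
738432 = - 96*( - 7692)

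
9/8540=9/8540 = 0.00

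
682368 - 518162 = 164206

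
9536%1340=156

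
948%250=198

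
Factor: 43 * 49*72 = 2^3*3^2 *7^2*43^1 = 151704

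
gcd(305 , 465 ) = 5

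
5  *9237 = 46185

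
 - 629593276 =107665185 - 737258461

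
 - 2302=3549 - 5851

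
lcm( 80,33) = 2640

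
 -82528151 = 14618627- 97146778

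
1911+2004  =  3915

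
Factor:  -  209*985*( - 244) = 50231060 =2^2*5^1*11^1*19^1*61^1*197^1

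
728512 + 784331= 1512843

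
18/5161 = 18/5161  =  0.00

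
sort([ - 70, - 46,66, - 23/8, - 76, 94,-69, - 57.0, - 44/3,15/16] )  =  [ - 76,  -  70,-69 , - 57.0, - 46  , - 44/3, - 23/8,15/16,66, 94]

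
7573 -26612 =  - 19039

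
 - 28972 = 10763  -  39735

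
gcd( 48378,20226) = 6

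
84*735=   61740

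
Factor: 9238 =2^1*31^1*149^1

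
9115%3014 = 73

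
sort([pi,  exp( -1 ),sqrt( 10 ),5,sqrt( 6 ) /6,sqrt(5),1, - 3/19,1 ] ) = [ - 3/19, exp(-1),sqrt(6 ) /6,  1, 1, sqrt(5), pi,sqrt( 10 ),  5] 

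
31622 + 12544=44166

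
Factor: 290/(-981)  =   - 2^1*3^(  -  2)*5^1*29^1*109^( - 1 )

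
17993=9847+8146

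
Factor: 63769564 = 2^2*83^1 * 241^1*797^1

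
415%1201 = 415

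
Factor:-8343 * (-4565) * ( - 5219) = - 3^4* 5^1* 11^1 *17^1*83^1* 103^1*307^1 = - 198769764105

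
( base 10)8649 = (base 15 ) 2869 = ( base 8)20711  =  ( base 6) 104013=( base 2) 10000111001001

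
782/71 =11 + 1/71 = 11.01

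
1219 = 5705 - 4486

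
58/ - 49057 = -58/49057  =  - 0.00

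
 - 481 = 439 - 920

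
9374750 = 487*19250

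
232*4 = 928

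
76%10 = 6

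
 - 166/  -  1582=83/791 = 0.10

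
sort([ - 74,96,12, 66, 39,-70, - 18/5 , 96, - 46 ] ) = [ - 74, - 70, - 46, - 18/5,  12, 39 , 66,  96, 96] 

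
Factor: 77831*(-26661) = -3^1*13^1*5987^1 * 8887^1 = -2075052291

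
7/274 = 7/274 = 0.03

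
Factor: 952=2^3 * 7^1*17^1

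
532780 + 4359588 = 4892368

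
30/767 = 30/767=0.04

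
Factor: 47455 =5^1*9491^1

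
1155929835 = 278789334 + 877140501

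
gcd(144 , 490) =2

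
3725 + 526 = 4251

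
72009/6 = 12001+1/2= 12001.50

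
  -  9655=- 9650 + -5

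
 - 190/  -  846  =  95/423= 0.22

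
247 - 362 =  - 115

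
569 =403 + 166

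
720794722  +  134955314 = 855750036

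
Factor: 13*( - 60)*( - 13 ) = 10140 = 2^2*3^1*5^1*13^2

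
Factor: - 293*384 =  - 2^7*3^1 *293^1  =  -112512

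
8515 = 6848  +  1667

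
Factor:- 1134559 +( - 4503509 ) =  - 5638068 = - 2^2*3^2*199^1*787^1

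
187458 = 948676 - 761218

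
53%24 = 5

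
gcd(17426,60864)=2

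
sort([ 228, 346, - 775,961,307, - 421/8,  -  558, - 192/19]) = [ - 775, - 558 , - 421/8, - 192/19,228, 307, 346, 961 ]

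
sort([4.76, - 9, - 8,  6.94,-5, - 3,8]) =[ - 9 , - 8, - 5, - 3 , 4.76,6.94,8]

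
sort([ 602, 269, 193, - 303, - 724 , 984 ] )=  [  -  724,  -  303,193, 269, 602,984 ]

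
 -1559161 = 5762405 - 7321566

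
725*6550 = 4748750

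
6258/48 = 130 + 3/8 =130.38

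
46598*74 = 3448252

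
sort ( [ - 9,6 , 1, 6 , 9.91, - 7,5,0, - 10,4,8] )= [ - 10,-9, - 7,0,1,4, 5,6,6,8,9.91] 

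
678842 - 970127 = - 291285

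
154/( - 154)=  - 1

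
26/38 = 13/19  =  0.68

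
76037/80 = 950 + 37/80 =950.46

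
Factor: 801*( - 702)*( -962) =540934524=2^2*3^5* 13^2*37^1*89^1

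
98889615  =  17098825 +81790790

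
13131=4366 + 8765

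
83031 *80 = 6642480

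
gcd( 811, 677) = 1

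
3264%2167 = 1097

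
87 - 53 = 34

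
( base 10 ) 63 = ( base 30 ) 23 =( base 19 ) 36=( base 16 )3f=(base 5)223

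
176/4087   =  176/4087= 0.04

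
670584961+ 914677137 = 1585262098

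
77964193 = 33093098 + 44871095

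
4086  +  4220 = 8306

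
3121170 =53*58890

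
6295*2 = 12590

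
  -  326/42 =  - 8 + 5/21=- 7.76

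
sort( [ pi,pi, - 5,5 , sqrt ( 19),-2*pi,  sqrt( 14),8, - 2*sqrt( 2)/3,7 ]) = [  -  2*pi, - 5, - 2*sqrt( 2) /3, pi,pi, sqrt(14),sqrt ( 19),5,7,8]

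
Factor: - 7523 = -7523^1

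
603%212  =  179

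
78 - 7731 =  - 7653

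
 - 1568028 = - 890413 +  - 677615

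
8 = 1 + 7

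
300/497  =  300/497 = 0.60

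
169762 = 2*84881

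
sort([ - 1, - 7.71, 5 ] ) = [ - 7.71, - 1,5]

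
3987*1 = 3987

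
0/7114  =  0= 0.00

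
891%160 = 91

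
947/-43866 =-1 + 42919/43866  =  -0.02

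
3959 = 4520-561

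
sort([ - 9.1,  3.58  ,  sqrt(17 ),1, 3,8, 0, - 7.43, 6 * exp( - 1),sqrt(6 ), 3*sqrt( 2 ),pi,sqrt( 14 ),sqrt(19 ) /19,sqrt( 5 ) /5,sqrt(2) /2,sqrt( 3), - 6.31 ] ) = [ - 9.1, - 7.43, - 6.31,0, sqrt( 19 ) /19,sqrt( 5 ) /5,sqrt(2 )/2,1,sqrt( 3 ),6*exp( - 1),sqrt( 6), 3,pi, 3.58,sqrt( 14),sqrt( 17),3 * sqrt (2 ), 8]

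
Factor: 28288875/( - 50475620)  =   - 2^ (-2)*3^1*5^2*13^( - 1)* 83^( - 1)*2339^( - 1)*75437^1=-5657775/10095124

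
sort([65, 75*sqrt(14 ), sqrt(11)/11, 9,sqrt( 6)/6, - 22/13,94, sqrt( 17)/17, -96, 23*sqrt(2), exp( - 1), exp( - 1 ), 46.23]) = [ - 96,-22/13, sqrt( 17)/17 , sqrt(11 ) /11 , exp( -1),exp(-1),sqrt( 6)/6,9,23 *sqrt(2),46.23,65,94, 75*sqrt(14)]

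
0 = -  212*0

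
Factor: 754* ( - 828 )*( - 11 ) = 6867432 = 2^3 * 3^2*11^1*13^1*23^1*29^1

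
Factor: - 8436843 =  - 3^2* 107^1*8761^1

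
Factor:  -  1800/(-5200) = 9/26 = 2^( -1 ) * 3^2 * 13^(  -  1)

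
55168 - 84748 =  - 29580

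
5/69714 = 5/69714 = 0.00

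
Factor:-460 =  - 2^2 * 5^1*23^1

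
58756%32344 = 26412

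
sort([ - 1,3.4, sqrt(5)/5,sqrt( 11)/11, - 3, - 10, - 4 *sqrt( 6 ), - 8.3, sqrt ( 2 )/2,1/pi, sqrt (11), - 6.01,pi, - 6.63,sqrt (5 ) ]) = [ - 10, - 4*sqrt(6 ), - 8.3, - 6.63, - 6.01, - 3, - 1,sqrt(11 )/11,1/pi,  sqrt( 5)/5,sqrt( 2 )/2,sqrt(5), pi,sqrt( 11 ),3.4]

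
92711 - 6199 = 86512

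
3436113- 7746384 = -4310271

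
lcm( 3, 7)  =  21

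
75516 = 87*868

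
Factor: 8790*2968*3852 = 100493749440 = 2^6*3^3*5^1*7^1*53^1* 107^1*293^1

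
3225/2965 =645/593 =1.09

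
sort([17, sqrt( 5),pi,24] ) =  [sqrt (5) , pi,17, 24 ]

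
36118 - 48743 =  - 12625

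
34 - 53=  - 19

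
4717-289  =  4428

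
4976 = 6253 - 1277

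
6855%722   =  357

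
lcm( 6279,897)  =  6279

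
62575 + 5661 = 68236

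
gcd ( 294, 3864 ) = 42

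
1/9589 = 1/9589 = 0.00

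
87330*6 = 523980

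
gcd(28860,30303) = 1443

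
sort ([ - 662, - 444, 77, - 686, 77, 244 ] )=[ - 686, - 662, - 444, 77 , 77,244 ] 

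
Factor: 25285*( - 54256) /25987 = -105527920/1999 = - 2^4*5^1*389^1*1999^( - 1)*3391^1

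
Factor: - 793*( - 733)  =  13^1*61^1 * 733^1  =  581269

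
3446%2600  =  846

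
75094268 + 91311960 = 166406228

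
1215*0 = 0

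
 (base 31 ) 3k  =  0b1110001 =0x71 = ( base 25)4D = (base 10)113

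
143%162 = 143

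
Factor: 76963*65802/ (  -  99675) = - 1688106442/33225  =  -2^1*3^(-1)*5^( - 2 )*11^1*443^ ( - 1 ) * 997^1*76963^1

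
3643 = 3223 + 420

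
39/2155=39/2155 =0.02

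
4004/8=1001/2 = 500.50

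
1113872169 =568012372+545859797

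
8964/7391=8964/7391 = 1.21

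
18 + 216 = 234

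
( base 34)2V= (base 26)3l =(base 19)54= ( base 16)63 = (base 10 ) 99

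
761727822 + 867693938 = 1629421760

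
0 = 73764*0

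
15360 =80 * 192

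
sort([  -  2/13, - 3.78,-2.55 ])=[-3.78, - 2.55, - 2/13 ] 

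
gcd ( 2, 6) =2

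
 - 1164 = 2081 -3245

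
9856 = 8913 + 943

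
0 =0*29875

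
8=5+3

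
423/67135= 423/67135 = 0.01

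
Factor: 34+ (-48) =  - 2^1*7^1 = - 14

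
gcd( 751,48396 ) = 1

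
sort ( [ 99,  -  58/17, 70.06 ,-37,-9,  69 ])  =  [ - 37 , - 9,-58/17,  69,70.06, 99]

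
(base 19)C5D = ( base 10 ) 4440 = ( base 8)10530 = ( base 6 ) 32320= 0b1000101011000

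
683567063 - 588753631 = 94813432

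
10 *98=980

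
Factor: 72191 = 7^1* 10313^1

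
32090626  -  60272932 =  - 28182306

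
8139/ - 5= - 1628  +  1/5=- 1627.80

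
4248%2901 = 1347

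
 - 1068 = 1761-2829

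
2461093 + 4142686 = 6603779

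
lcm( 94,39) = 3666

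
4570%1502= 64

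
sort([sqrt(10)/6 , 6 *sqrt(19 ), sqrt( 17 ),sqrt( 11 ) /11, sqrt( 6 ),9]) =[sqrt(11 )/11, sqrt( 10 )/6,sqrt(6),sqrt( 17 ),9, 6 * sqrt( 19 )] 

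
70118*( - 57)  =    -  3996726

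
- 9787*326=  - 3190562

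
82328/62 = 1327 + 27/31 = 1327.87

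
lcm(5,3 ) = 15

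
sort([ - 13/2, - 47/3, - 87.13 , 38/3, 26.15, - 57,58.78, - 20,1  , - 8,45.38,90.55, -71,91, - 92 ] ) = [ - 92, - 87.13, - 71, - 57, - 20, - 47/3, - 8, - 13/2 , 1,38/3,26.15,45.38 , 58.78, 90.55,  91]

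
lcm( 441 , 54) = 2646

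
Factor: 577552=2^4 * 36097^1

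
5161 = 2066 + 3095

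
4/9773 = 4/9773=0.00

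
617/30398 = 617/30398 = 0.02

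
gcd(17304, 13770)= 6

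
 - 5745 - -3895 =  - 1850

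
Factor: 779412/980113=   2^2 * 3^1*29^( - 1)*33797^(  -  1 )*64951^1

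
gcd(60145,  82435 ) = 5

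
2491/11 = 2491/11 = 226.45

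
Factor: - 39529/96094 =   -  2^(  -  1 ) *7^1*23^ (-1) * 2089^( - 1)*5647^1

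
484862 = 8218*59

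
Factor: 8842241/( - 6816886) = -2^ (-1) * 73^(-1)* 103^1*46691^( - 1 )*85847^1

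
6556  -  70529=-63973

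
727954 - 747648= -19694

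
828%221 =165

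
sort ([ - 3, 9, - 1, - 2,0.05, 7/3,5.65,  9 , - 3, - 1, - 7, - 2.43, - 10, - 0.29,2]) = [ - 10 ,-7, - 3,-3, - 2.43,- 2, - 1, - 1, - 0.29,0.05,2,7/3, 5.65,  9,9]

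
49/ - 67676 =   -  7/9668 = - 0.00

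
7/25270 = 1/3610=0.00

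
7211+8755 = 15966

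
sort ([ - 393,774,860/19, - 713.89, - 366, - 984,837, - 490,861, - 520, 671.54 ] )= [ - 984, - 713.89, - 520, - 490, - 393, - 366, 860/19,671.54, 774,837, 861 ] 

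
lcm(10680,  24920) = 74760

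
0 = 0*73873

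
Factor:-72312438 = - 2^1*3^1*11^1*41^1*26723^1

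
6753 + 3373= 10126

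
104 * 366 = 38064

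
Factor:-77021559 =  - 3^2*1087^1*7873^1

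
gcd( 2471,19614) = 7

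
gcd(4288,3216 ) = 1072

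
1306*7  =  9142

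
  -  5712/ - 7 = 816 + 0/1  =  816.00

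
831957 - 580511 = 251446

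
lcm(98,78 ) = 3822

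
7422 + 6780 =14202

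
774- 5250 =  - 4476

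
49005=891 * 55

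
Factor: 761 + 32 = 793 = 13^1 * 61^1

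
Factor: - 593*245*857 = -5^1*7^2*593^1*857^1 = - 124509245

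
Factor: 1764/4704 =3/8 = 2^( - 3)* 3^1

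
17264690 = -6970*( - 2477)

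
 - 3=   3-6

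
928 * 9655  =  8959840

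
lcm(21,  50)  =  1050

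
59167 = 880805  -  821638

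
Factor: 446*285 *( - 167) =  - 21227370 = - 2^1*3^1*5^1*19^1*167^1*223^1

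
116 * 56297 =6530452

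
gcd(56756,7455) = 7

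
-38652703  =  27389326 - 66042029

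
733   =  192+541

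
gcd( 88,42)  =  2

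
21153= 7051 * 3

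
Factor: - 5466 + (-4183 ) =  - 9649 = - 9649^1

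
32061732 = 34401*932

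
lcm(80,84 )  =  1680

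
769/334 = 2 + 101/334 = 2.30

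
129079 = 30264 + 98815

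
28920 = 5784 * 5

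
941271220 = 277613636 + 663657584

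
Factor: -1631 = -7^1*233^1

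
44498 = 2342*19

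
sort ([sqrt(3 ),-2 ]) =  [ - 2, sqrt( 3) ]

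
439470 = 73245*6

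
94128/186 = 506 +2/31  =  506.06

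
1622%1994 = 1622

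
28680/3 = 9560 =9560.00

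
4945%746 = 469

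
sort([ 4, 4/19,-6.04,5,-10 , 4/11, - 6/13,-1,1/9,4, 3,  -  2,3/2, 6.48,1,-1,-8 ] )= [  -  10, - 8, - 6.04,  -  2, - 1,  -  1, - 6/13,  1/9,4/19,4/11,1,3/2, 3,  4,4, 5,6.48 ]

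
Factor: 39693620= 2^2*5^1*191^1*10391^1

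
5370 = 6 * 895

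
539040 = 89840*6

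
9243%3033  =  144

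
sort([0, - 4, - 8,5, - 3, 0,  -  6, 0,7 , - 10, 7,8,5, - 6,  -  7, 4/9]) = [ - 10 , - 8, - 7 , - 6, - 6,-4 , - 3, 0,  0,0, 4/9, 5,5,7, 7 , 8] 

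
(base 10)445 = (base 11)375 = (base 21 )104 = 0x1BD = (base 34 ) D3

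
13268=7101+6167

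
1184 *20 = 23680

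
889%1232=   889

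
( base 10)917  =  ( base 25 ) 1BH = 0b1110010101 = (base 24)1E5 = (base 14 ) 497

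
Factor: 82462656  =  2^6*3^1* 307^1*1399^1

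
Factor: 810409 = 810409^1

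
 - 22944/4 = - 5736 = -  5736.00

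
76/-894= - 38/447 = - 0.09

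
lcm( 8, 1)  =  8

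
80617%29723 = 21171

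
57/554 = 57/554 = 0.10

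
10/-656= - 1 + 323/328=   - 0.02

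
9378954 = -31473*( - 298)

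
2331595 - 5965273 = - 3633678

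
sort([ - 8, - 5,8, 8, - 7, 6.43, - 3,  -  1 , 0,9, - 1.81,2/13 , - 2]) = [  -  8 , - 7 ,-5,- 3 , - 2, - 1.81, - 1,  0 , 2/13 , 6.43 , 8, 8 , 9]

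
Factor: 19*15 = 285 = 3^1*5^1 * 19^1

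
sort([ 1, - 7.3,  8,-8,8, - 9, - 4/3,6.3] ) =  [ - 9,-8, - 7.3, - 4/3,  1 , 6.3,8,8 ]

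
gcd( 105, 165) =15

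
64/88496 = 4/5531 = 0.00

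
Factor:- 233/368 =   -  2^(-4)*23^( - 1) * 233^1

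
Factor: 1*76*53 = 2^2*19^1*53^1 = 4028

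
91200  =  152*600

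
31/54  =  31/54 = 0.57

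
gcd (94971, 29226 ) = 3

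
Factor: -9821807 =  - 29^1 * 338683^1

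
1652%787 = 78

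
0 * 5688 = 0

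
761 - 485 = 276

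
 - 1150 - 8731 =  - 9881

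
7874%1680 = 1154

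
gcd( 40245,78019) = 1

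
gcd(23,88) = 1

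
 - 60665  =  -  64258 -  - 3593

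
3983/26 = 3983/26 = 153.19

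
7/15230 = 7/15230 = 0.00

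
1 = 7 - 6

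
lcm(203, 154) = 4466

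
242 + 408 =650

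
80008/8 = 10001 = 10001.00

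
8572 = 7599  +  973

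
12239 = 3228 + 9011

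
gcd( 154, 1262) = 2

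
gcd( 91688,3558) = 2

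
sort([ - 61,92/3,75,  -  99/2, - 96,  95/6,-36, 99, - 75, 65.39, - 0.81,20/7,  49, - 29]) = [ - 96, -75, - 61, - 99/2, - 36, - 29, - 0.81, 20/7,  95/6, 92/3,49,65.39,75, 99]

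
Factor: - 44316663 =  - 3^1*3557^1*4153^1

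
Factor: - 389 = -389^1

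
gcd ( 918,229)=1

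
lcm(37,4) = 148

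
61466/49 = 1254 + 20/49 =1254.41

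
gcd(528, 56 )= 8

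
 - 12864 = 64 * ( - 201)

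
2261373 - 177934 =2083439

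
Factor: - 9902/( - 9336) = 4951/4668=   2^(-2)*3^( - 1)*389^(-1) * 4951^1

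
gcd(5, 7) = 1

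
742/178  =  371/89 =4.17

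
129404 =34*3806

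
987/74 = 987/74 = 13.34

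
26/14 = 1 + 6/7 = 1.86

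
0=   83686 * 0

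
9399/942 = 3133/314 = 9.98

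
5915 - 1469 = 4446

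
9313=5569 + 3744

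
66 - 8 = 58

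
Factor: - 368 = -2^4 * 23^1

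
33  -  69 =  -36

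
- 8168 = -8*1021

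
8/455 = 8/455 = 0.02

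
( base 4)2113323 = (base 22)k1l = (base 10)9723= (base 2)10010111111011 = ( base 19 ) 17HE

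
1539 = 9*171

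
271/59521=271/59521  =  0.00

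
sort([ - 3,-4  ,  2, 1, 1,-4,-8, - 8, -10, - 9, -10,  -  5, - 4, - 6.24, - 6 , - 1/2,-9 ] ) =[-10,-10, - 9 , - 9,-8, - 8,-6.24, - 6 , - 5, - 4,-4, - 4, - 3, - 1/2, 1,1, 2]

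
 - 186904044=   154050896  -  340954940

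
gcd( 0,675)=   675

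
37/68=37/68=0.54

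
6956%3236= 484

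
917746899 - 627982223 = 289764676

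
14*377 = 5278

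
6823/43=158 + 29/43 = 158.67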